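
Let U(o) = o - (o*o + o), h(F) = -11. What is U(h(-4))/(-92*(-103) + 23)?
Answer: -121/9499 ≈ -0.012738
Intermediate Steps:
U(o) = -o² (U(o) = o - (o² + o) = o - (o + o²) = o + (-o - o²) = -o²)
U(h(-4))/(-92*(-103) + 23) = (-1*(-11)²)/(-92*(-103) + 23) = (-1*121)/(9476 + 23) = -121/9499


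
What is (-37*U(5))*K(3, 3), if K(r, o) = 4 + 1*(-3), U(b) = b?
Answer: -185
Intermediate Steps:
K(r, o) = 1 (K(r, o) = 4 - 3 = 1)
(-37*U(5))*K(3, 3) = -37*5*1 = -185*1 = -185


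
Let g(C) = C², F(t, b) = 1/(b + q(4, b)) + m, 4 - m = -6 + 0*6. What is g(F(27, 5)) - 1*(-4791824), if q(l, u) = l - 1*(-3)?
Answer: 690037297/144 ≈ 4.7919e+6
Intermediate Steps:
q(l, u) = 3 + l (q(l, u) = l + 3 = 3 + l)
m = 10 (m = 4 - (-6 + 0*6) = 4 - (-6 + 0) = 4 - 1*(-6) = 4 + 6 = 10)
F(t, b) = 10 + 1/(7 + b) (F(t, b) = 1/(b + (3 + 4)) + 10 = 1/(b + 7) + 10 = 1/(7 + b) + 10 = 10 + 1/(7 + b))
g(F(27, 5)) - 1*(-4791824) = ((71 + 10*5)/(7 + 5))² - 1*(-4791824) = ((71 + 50)/12)² + 4791824 = ((1/12)*121)² + 4791824 = (121/12)² + 4791824 = 14641/144 + 4791824 = 690037297/144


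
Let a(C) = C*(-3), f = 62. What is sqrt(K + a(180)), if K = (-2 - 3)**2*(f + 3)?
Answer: sqrt(1085) ≈ 32.939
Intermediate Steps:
a(C) = -3*C
K = 1625 (K = (-2 - 3)**2*(62 + 3) = (-5)**2*65 = 25*65 = 1625)
sqrt(K + a(180)) = sqrt(1625 - 3*180) = sqrt(1625 - 540) = sqrt(1085)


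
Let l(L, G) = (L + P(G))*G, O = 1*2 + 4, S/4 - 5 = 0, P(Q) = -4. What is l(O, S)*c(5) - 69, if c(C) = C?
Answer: 131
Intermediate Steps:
S = 20 (S = 20 + 4*0 = 20 + 0 = 20)
O = 6 (O = 2 + 4 = 6)
l(L, G) = G*(-4 + L) (l(L, G) = (L - 4)*G = (-4 + L)*G = G*(-4 + L))
l(O, S)*c(5) - 69 = (20*(-4 + 6))*5 - 69 = (20*2)*5 - 69 = 40*5 - 69 = 200 - 69 = 131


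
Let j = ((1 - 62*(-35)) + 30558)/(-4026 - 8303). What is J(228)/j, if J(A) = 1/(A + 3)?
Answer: -12329/7560399 ≈ -0.0016307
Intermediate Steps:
J(A) = 1/(3 + A)
j = -32729/12329 (j = ((1 + 2170) + 30558)/(-12329) = (2171 + 30558)*(-1/12329) = 32729*(-1/12329) = -32729/12329 ≈ -2.6546)
J(228)/j = 1/((3 + 228)*(-32729/12329)) = -12329/32729/231 = (1/231)*(-12329/32729) = -12329/7560399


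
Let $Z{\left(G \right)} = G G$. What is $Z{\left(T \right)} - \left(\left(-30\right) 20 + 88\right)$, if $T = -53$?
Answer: $3321$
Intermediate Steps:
$Z{\left(G \right)} = G^{2}$
$Z{\left(T \right)} - \left(\left(-30\right) 20 + 88\right) = \left(-53\right)^{2} - \left(\left(-30\right) 20 + 88\right) = 2809 - \left(-600 + 88\right) = 2809 - -512 = 2809 + 512 = 3321$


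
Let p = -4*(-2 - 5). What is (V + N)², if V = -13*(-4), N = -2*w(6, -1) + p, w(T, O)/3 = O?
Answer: 7396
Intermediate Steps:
w(T, O) = 3*O
p = 28 (p = -4*(-7) = 28)
N = 34 (N = -6*(-1) + 28 = -2*(-3) + 28 = 6 + 28 = 34)
V = 52
(V + N)² = (52 + 34)² = 86² = 7396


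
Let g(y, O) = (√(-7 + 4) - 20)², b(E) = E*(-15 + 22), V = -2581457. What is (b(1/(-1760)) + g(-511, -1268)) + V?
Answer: -4542665607/1760 - 40*I*√3 ≈ -2.5811e+6 - 69.282*I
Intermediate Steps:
b(E) = 7*E (b(E) = E*7 = 7*E)
g(y, O) = (-20 + I*√3)² (g(y, O) = (√(-3) - 20)² = (I*√3 - 20)² = (-20 + I*√3)²)
(b(1/(-1760)) + g(-511, -1268)) + V = (7/(-1760) + (20 - I*√3)²) - 2581457 = (7*(-1/1760) + (20 - I*√3)²) - 2581457 = (-7/1760 + (20 - I*√3)²) - 2581457 = -4543364327/1760 + (20 - I*√3)²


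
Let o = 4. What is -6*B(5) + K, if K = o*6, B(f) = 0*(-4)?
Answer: 24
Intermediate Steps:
B(f) = 0
K = 24 (K = 4*6 = 24)
-6*B(5) + K = -6*0 + 24 = 0 + 24 = 24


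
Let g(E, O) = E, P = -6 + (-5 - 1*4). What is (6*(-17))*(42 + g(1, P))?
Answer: -4386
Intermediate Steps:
P = -15 (P = -6 + (-5 - 4) = -6 - 9 = -15)
(6*(-17))*(42 + g(1, P)) = (6*(-17))*(42 + 1) = -102*43 = -4386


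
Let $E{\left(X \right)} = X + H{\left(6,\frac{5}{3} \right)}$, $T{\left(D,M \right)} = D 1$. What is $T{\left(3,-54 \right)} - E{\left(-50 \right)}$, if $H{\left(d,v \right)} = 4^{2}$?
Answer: $37$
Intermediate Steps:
$T{\left(D,M \right)} = D$
$H{\left(d,v \right)} = 16$
$E{\left(X \right)} = 16 + X$ ($E{\left(X \right)} = X + 16 = 16 + X$)
$T{\left(3,-54 \right)} - E{\left(-50 \right)} = 3 - \left(16 - 50\right) = 3 - -34 = 3 + 34 = 37$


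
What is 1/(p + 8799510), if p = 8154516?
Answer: 1/16954026 ≈ 5.8983e-8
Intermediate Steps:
1/(p + 8799510) = 1/(8154516 + 8799510) = 1/16954026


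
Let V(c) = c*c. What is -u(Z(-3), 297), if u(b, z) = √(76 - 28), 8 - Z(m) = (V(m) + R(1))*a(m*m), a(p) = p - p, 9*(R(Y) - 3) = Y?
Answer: -4*√3 ≈ -6.9282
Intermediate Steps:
V(c) = c²
R(Y) = 3 + Y/9
a(p) = 0
Z(m) = 8 (Z(m) = 8 - (m² + (3 + (⅑)*1))*0 = 8 - (m² + (3 + ⅑))*0 = 8 - (m² + 28/9)*0 = 8 - (28/9 + m²)*0 = 8 - 1*0 = 8 + 0 = 8)
u(b, z) = 4*√3 (u(b, z) = √48 = 4*√3)
-u(Z(-3), 297) = -4*√3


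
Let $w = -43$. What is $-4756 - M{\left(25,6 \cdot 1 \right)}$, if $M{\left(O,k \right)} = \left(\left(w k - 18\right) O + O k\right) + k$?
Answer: $1988$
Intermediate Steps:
$M{\left(O,k \right)} = k + O k + O \left(-18 - 43 k\right)$ ($M{\left(O,k \right)} = \left(\left(- 43 k - 18\right) O + O k\right) + k = \left(\left(-18 - 43 k\right) O + O k\right) + k = \left(O \left(-18 - 43 k\right) + O k\right) + k = \left(O k + O \left(-18 - 43 k\right)\right) + k = k + O k + O \left(-18 - 43 k\right)$)
$-4756 - M{\left(25,6 \cdot 1 \right)} = -4756 - \left(6 \cdot 1 - 450 - 1050 \cdot 6 \cdot 1\right) = -4756 - \left(6 - 450 - 1050 \cdot 6\right) = -4756 - \left(6 - 450 - 6300\right) = -4756 - -6744 = -4756 + 6744 = 1988$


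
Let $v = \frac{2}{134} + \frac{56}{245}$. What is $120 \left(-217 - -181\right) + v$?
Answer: $- \frac{10129829}{2345} \approx -4319.8$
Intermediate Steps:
$v = \frac{571}{2345}$ ($v = 2 \cdot \frac{1}{134} + 56 \cdot \frac{1}{245} = \frac{1}{67} + \frac{8}{35} = \frac{571}{2345} \approx 0.2435$)
$120 \left(-217 - -181\right) + v = 120 \left(-217 - -181\right) + \frac{571}{2345} = 120 \left(-217 + 181\right) + \frac{571}{2345} = 120 \left(-36\right) + \frac{571}{2345} = -4320 + \frac{571}{2345} = - \frac{10129829}{2345}$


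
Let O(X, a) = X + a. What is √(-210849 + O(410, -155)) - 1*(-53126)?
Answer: 53126 + I*√210594 ≈ 53126.0 + 458.91*I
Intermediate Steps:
√(-210849 + O(410, -155)) - 1*(-53126) = √(-210849 + (410 - 155)) - 1*(-53126) = √(-210849 + 255) + 53126 = √(-210594) + 53126 = I*√210594 + 53126 = 53126 + I*√210594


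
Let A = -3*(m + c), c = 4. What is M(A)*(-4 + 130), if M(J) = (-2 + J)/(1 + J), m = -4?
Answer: -252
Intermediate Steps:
A = 0 (A = -3*(-4 + 4) = -3*0 = 0)
M(J) = (-2 + J)/(1 + J)
M(A)*(-4 + 130) = ((-2 + 0)/(1 + 0))*(-4 + 130) = (-2/1)*126 = (1*(-2))*126 = -2*126 = -252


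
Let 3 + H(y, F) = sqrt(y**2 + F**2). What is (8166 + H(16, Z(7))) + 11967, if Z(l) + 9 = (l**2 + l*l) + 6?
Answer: 20130 + sqrt(9281) ≈ 20226.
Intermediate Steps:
Z(l) = -3 + 2*l**2 (Z(l) = -9 + ((l**2 + l*l) + 6) = -9 + ((l**2 + l**2) + 6) = -9 + (2*l**2 + 6) = -9 + (6 + 2*l**2) = -3 + 2*l**2)
H(y, F) = -3 + sqrt(F**2 + y**2) (H(y, F) = -3 + sqrt(y**2 + F**2) = -3 + sqrt(F**2 + y**2))
(8166 + H(16, Z(7))) + 11967 = (8166 + (-3 + sqrt((-3 + 2*7**2)**2 + 16**2))) + 11967 = (8166 + (-3 + sqrt((-3 + 2*49)**2 + 256))) + 11967 = (8166 + (-3 + sqrt((-3 + 98)**2 + 256))) + 11967 = (8166 + (-3 + sqrt(95**2 + 256))) + 11967 = (8166 + (-3 + sqrt(9025 + 256))) + 11967 = (8166 + (-3 + sqrt(9281))) + 11967 = (8163 + sqrt(9281)) + 11967 = 20130 + sqrt(9281)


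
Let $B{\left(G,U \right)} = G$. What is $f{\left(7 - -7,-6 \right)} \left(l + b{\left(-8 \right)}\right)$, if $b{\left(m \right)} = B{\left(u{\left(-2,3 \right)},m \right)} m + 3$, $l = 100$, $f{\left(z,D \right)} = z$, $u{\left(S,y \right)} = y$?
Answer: $1106$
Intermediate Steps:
$b{\left(m \right)} = 3 + 3 m$ ($b{\left(m \right)} = 3 m + 3 = 3 + 3 m$)
$f{\left(7 - -7,-6 \right)} \left(l + b{\left(-8 \right)}\right) = \left(7 - -7\right) \left(100 + \left(3 + 3 \left(-8\right)\right)\right) = \left(7 + 7\right) \left(100 + \left(3 - 24\right)\right) = 14 \left(100 - 21\right) = 14 \cdot 79 = 1106$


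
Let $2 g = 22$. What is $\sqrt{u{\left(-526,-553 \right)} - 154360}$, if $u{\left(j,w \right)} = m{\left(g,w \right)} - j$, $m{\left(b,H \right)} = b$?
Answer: $i \sqrt{153823} \approx 392.2 i$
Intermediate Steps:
$g = 11$ ($g = \frac{1}{2} \cdot 22 = 11$)
$u{\left(j,w \right)} = 11 - j$
$\sqrt{u{\left(-526,-553 \right)} - 154360} = \sqrt{\left(11 - -526\right) - 154360} = \sqrt{\left(11 + 526\right) - 154360} = \sqrt{537 - 154360} = \sqrt{-153823} = i \sqrt{153823}$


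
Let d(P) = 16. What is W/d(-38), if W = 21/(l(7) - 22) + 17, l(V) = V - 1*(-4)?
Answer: 83/88 ≈ 0.94318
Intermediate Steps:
l(V) = 4 + V (l(V) = V + 4 = 4 + V)
W = 166/11 (W = 21/((4 + 7) - 22) + 17 = 21/(11 - 22) + 17 = 21/(-11) + 17 = 21*(-1/11) + 17 = -21/11 + 17 = 166/11 ≈ 15.091)
W/d(-38) = (166/11)/16 = (166/11)*(1/16) = 83/88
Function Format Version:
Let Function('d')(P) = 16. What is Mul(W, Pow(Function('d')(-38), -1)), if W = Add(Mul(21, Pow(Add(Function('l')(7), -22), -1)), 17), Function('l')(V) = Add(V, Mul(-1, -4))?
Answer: Rational(83, 88) ≈ 0.94318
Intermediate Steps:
Function('l')(V) = Add(4, V) (Function('l')(V) = Add(V, 4) = Add(4, V))
W = Rational(166, 11) (W = Add(Mul(21, Pow(Add(Add(4, 7), -22), -1)), 17) = Add(Mul(21, Pow(Add(11, -22), -1)), 17) = Add(Mul(21, Pow(-11, -1)), 17) = Add(Mul(21, Rational(-1, 11)), 17) = Add(Rational(-21, 11), 17) = Rational(166, 11) ≈ 15.091)
Mul(W, Pow(Function('d')(-38), -1)) = Mul(Rational(166, 11), Pow(16, -1)) = Mul(Rational(166, 11), Rational(1, 16)) = Rational(83, 88)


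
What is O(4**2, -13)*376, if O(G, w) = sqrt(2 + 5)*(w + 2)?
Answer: -4136*sqrt(7) ≈ -10943.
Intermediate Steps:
O(G, w) = sqrt(7)*(2 + w)
O(4**2, -13)*376 = (sqrt(7)*(2 - 13))*376 = (sqrt(7)*(-11))*376 = -11*sqrt(7)*376 = -4136*sqrt(7)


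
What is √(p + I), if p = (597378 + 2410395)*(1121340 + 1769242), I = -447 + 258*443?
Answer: √8694214607733 ≈ 2.9486e+6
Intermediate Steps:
I = 113847 (I = -447 + 114294 = 113847)
p = 8694214493886 (p = 3007773*2890582 = 8694214493886)
√(p + I) = √(8694214493886 + 113847) = √8694214607733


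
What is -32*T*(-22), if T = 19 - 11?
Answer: 5632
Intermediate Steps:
T = 8
-32*T*(-22) = -32*8*(-22) = -256*(-22) = 5632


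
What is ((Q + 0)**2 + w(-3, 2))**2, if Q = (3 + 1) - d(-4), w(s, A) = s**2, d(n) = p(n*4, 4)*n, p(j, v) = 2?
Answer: 23409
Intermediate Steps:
d(n) = 2*n
Q = 12 (Q = (3 + 1) - 2*(-4) = 4 - 1*(-8) = 4 + 8 = 12)
((Q + 0)**2 + w(-3, 2))**2 = ((12 + 0)**2 + (-3)**2)**2 = (12**2 + 9)**2 = (144 + 9)**2 = 153**2 = 23409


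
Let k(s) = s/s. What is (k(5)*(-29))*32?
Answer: -928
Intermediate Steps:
k(s) = 1
(k(5)*(-29))*32 = (1*(-29))*32 = -29*32 = -928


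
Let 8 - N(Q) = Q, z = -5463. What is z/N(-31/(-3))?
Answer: 16389/7 ≈ 2341.3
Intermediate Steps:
N(Q) = 8 - Q
z/N(-31/(-3)) = -5463/(8 - (-31)/(-3)) = -5463/(8 - (-31)*(-1)/3) = -5463/(8 - 1*31/3) = -5463/(8 - 31/3) = -5463/(-7/3) = -5463*(-3/7) = 16389/7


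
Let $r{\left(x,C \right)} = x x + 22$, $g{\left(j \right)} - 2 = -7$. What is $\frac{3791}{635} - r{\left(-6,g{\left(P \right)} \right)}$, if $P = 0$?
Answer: $- \frac{33039}{635} \approx -52.03$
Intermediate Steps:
$g{\left(j \right)} = -5$ ($g{\left(j \right)} = 2 - 7 = -5$)
$r{\left(x,C \right)} = 22 + x^{2}$ ($r{\left(x,C \right)} = x^{2} + 22 = 22 + x^{2}$)
$\frac{3791}{635} - r{\left(-6,g{\left(P \right)} \right)} = \frac{3791}{635} - \left(22 + \left(-6\right)^{2}\right) = 3791 \cdot \frac{1}{635} - \left(22 + 36\right) = \frac{3791}{635} - 58 = - \frac{33039}{635}$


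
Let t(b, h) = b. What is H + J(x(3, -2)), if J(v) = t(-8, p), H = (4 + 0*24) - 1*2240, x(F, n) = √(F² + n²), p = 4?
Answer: -2244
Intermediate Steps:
H = -2236 (H = (4 + 0) - 2240 = 4 - 2240 = -2236)
J(v) = -8
H + J(x(3, -2)) = -2236 - 8 = -2244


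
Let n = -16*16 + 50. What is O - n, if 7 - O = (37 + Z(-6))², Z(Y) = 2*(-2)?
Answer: -876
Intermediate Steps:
Z(Y) = -4
n = -206 (n = -256 + 50 = -206)
O = -1082 (O = 7 - (37 - 4)² = 7 - 1*33² = 7 - 1*1089 = 7 - 1089 = -1082)
O - n = -1082 - 1*(-206) = -1082 + 206 = -876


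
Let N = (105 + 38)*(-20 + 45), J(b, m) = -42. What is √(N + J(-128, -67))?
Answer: √3533 ≈ 59.439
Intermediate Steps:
N = 3575 (N = 143*25 = 3575)
√(N + J(-128, -67)) = √(3575 - 42) = √3533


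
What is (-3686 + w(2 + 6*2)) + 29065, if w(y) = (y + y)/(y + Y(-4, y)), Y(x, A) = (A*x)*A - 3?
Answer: 19617939/773 ≈ 25379.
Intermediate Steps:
Y(x, A) = -3 + x*A² (Y(x, A) = x*A² - 3 = -3 + x*A²)
w(y) = 2*y/(-3 + y - 4*y²) (w(y) = (y + y)/(y + (-3 - 4*y²)) = (2*y)/(-3 + y - 4*y²) = 2*y/(-3 + y - 4*y²))
(-3686 + w(2 + 6*2)) + 29065 = (-3686 - 2*(2 + 6*2)/(3 - (2 + 6*2) + 4*(2 + 6*2)²)) + 29065 = (-3686 - 2*(2 + 12)/(3 - (2 + 12) + 4*(2 + 12)²)) + 29065 = (-3686 - 2*14/(3 - 1*14 + 4*14²)) + 29065 = (-3686 - 2*14/(3 - 14 + 4*196)) + 29065 = (-3686 - 2*14/(3 - 14 + 784)) + 29065 = (-3686 - 2*14/773) + 29065 = (-3686 - 2*14*1/773) + 29065 = (-3686 - 28/773) + 29065 = -2849306/773 + 29065 = 19617939/773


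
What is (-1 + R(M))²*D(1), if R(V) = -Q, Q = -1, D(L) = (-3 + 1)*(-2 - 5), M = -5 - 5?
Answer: 0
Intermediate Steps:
M = -10
D(L) = 14 (D(L) = -2*(-7) = 14)
R(V) = 1 (R(V) = -1*(-1) = 1)
(-1 + R(M))²*D(1) = (-1 + 1)²*14 = 0²*14 = 0*14 = 0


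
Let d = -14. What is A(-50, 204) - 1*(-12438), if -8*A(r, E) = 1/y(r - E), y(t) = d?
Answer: 1393057/112 ≈ 12438.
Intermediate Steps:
y(t) = -14
A(r, E) = 1/112 (A(r, E) = -1/8/(-14) = -1/8*(-1/14) = 1/112)
A(-50, 204) - 1*(-12438) = 1/112 - 1*(-12438) = 1/112 + 12438 = 1393057/112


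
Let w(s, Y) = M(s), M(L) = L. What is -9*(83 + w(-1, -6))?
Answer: -738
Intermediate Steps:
w(s, Y) = s
-9*(83 + w(-1, -6)) = -9*(83 - 1) = -9*82 = -738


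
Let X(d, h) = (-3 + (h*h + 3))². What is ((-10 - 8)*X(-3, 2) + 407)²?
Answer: 14161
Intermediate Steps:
X(d, h) = h⁴ (X(d, h) = (-3 + (h² + 3))² = (-3 + (3 + h²))² = (h²)² = h⁴)
((-10 - 8)*X(-3, 2) + 407)² = ((-10 - 8)*2⁴ + 407)² = (-18*16 + 407)² = (-288 + 407)² = 119² = 14161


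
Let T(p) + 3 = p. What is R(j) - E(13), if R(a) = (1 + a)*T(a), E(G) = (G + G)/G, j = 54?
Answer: 2803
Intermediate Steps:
T(p) = -3 + p
E(G) = 2 (E(G) = (2*G)/G = 2)
R(a) = (1 + a)*(-3 + a)
R(j) - E(13) = (1 + 54)*(-3 + 54) - 1*2 = 55*51 - 2 = 2805 - 2 = 2803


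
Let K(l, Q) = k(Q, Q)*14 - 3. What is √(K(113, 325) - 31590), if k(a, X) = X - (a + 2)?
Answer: I*√31621 ≈ 177.82*I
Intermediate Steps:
k(a, X) = -2 + X - a (k(a, X) = X - (2 + a) = X + (-2 - a) = -2 + X - a)
K(l, Q) = -31 (K(l, Q) = (-2 + Q - Q)*14 - 3 = -2*14 - 3 = -28 - 3 = -31)
√(K(113, 325) - 31590) = √(-31 - 31590) = √(-31621) = I*√31621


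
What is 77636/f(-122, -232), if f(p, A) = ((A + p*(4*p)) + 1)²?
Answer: 77636/3517083025 ≈ 2.2074e-5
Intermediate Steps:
f(p, A) = (1 + A + 4*p²)² (f(p, A) = ((A + 4*p²) + 1)² = (1 + A + 4*p²)²)
77636/f(-122, -232) = 77636/((1 - 232 + 4*(-122)²)²) = 77636/((1 - 232 + 4*14884)²) = 77636/((1 - 232 + 59536)²) = 77636/(59305²) = 77636/3517083025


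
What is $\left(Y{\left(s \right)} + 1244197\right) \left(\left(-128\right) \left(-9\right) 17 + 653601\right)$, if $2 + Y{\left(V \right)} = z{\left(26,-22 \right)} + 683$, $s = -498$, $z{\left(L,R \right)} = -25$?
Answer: $838016366805$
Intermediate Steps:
$Y{\left(V \right)} = 656$ ($Y{\left(V \right)} = -2 + \left(-25 + 683\right) = -2 + 658 = 656$)
$\left(Y{\left(s \right)} + 1244197\right) \left(\left(-128\right) \left(-9\right) 17 + 653601\right) = \left(656 + 1244197\right) \left(\left(-128\right) \left(-9\right) 17 + 653601\right) = 1244853 \left(1152 \cdot 17 + 653601\right) = 1244853 \left(19584 + 653601\right) = 1244853 \cdot 673185 = 838016366805$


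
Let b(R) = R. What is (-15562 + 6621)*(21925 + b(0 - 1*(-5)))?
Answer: -196076130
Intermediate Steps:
(-15562 + 6621)*(21925 + b(0 - 1*(-5))) = (-15562 + 6621)*(21925 + (0 - 1*(-5))) = -8941*(21925 + (0 + 5)) = -8941*(21925 + 5) = -8941*21930 = -196076130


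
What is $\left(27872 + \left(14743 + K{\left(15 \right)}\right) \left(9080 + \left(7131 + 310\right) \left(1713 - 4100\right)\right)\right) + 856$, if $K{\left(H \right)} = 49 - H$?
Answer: $-262329949371$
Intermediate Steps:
$\left(27872 + \left(14743 + K{\left(15 \right)}\right) \left(9080 + \left(7131 + 310\right) \left(1713 - 4100\right)\right)\right) + 856 = \left(27872 + \left(14743 + \left(49 - 15\right)\right) \left(9080 + \left(7131 + 310\right) \left(1713 - 4100\right)\right)\right) + 856 = \left(27872 + \left(14743 + \left(49 - 15\right)\right) \left(9080 + 7441 \left(-2387\right)\right)\right) + 856 = \left(27872 + \left(14743 + 34\right) \left(9080 - 17761667\right)\right) + 856 = \left(27872 + 14777 \left(-17752587\right)\right) + 856 = \left(27872 - 262329978099\right) + 856 = -262329950227 + 856 = -262329949371$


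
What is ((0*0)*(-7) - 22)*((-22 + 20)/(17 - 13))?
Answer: 11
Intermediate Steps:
((0*0)*(-7) - 22)*((-22 + 20)/(17 - 13)) = (0*(-7) - 22)*(-2/4) = (0 - 22)*(-2*¼) = -22*(-½) = 11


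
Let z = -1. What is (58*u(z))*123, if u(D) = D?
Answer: -7134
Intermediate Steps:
(58*u(z))*123 = (58*(-1))*123 = -58*123 = -7134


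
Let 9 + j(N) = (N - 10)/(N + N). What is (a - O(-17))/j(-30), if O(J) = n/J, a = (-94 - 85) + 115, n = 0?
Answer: 192/25 ≈ 7.6800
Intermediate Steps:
a = -64 (a = -179 + 115 = -64)
j(N) = -9 + (-10 + N)/(2*N) (j(N) = -9 + (N - 10)/(N + N) = -9 + (-10 + N)/((2*N)) = -9 + (-10 + N)*(1/(2*N)) = -9 + (-10 + N)/(2*N))
O(J) = 0 (O(J) = 0/J = 0)
(a - O(-17))/j(-30) = (-64 - 1*0)/(-17/2 - 5/(-30)) = (-64 + 0)/(-17/2 - 5*(-1/30)) = -64/(-17/2 + 1/6) = -64/(-25/3) = -64*(-3/25) = 192/25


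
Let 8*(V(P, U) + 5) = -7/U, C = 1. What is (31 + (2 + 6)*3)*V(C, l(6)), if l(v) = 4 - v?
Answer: -4015/16 ≈ -250.94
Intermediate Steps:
V(P, U) = -5 - 7/(8*U) (V(P, U) = -5 + (-7/U)/8 = -5 - 7/(8*U))
(31 + (2 + 6)*3)*V(C, l(6)) = (31 + (2 + 6)*3)*(-5 - 7/(8*(4 - 1*6))) = (31 + 8*3)*(-5 - 7/(8*(4 - 6))) = (31 + 24)*(-5 - 7/8/(-2)) = 55*(-5 - 7/8*(-½)) = 55*(-5 + 7/16) = 55*(-73/16) = -4015/16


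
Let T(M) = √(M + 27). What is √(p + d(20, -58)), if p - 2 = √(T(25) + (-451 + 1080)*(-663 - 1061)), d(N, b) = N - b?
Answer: √(80 + I*√2*√(542198 - √13)) ≈ 23.711 + 21.959*I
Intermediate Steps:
T(M) = √(27 + M)
p = 2 + √(-1084396 + 2*√13) (p = 2 + √(√(27 + 25) + (-451 + 1080)*(-663 - 1061)) = 2 + √(√52 + 629*(-1724)) = 2 + √(2*√13 - 1084396) = 2 + √(-1084396 + 2*√13) ≈ 2.0 + 1041.3*I)
√(p + d(20, -58)) = √((2 + √(-1084396 + 2*√13)) + (20 - 1*(-58))) = √((2 + √(-1084396 + 2*√13)) + (20 + 58)) = √((2 + √(-1084396 + 2*√13)) + 78) = √(80 + √(-1084396 + 2*√13))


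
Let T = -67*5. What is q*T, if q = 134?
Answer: -44890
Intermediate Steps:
T = -335
q*T = 134*(-335) = -44890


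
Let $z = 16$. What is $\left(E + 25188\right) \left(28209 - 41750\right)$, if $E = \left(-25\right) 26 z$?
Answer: $-200244308$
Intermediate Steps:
$E = -10400$ ($E = \left(-25\right) 26 \cdot 16 = \left(-650\right) 16 = -10400$)
$\left(E + 25188\right) \left(28209 - 41750\right) = \left(-10400 + 25188\right) \left(28209 - 41750\right) = 14788 \left(-13541\right) = -200244308$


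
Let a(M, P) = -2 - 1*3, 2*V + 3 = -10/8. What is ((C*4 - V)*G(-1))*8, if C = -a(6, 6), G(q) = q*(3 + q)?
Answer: -354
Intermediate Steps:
V = -17/8 (V = -3/2 + (-10/8)/2 = -3/2 + (-10*⅛)/2 = -3/2 + (½)*(-5/4) = -3/2 - 5/8 = -17/8 ≈ -2.1250)
a(M, P) = -5 (a(M, P) = -2 - 3 = -5)
C = 5 (C = -1*(-5) = 5)
((C*4 - V)*G(-1))*8 = ((5*4 - 1*(-17/8))*(-(3 - 1)))*8 = ((20 + 17/8)*(-1*2))*8 = ((177/8)*(-2))*8 = -177/4*8 = -354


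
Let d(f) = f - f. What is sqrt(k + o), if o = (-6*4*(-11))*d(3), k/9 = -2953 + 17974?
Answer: 9*sqrt(1669) ≈ 367.68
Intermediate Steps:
k = 135189 (k = 9*(-2953 + 17974) = 9*15021 = 135189)
d(f) = 0
o = 0 (o = (-6*4*(-11))*0 = -24*(-11)*0 = 264*0 = 0)
sqrt(k + o) = sqrt(135189 + 0) = sqrt(135189) = 9*sqrt(1669)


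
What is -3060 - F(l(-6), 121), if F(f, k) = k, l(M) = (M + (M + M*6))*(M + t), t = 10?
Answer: -3181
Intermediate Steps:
l(M) = 8*M*(10 + M) (l(M) = (M + (M + M*6))*(M + 10) = (M + (M + 6*M))*(10 + M) = (M + 7*M)*(10 + M) = (8*M)*(10 + M) = 8*M*(10 + M))
-3060 - F(l(-6), 121) = -3060 - 1*121 = -3060 - 121 = -3181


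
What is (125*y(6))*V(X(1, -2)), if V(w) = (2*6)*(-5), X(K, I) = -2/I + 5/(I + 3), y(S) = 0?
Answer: 0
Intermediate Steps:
X(K, I) = -2/I + 5/(3 + I)
V(w) = -60 (V(w) = 12*(-5) = -60)
(125*y(6))*V(X(1, -2)) = (125*0)*(-60) = 0*(-60) = 0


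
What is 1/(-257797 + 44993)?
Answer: -1/212804 ≈ -4.6992e-6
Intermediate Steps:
1/(-257797 + 44993) = 1/(-212804) = -1/212804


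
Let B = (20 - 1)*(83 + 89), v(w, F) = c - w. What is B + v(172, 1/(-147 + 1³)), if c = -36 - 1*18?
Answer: 3042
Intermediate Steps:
c = -54 (c = -36 - 18 = -54)
v(w, F) = -54 - w
B = 3268 (B = 19*172 = 3268)
B + v(172, 1/(-147 + 1³)) = 3268 + (-54 - 1*172) = 3268 + (-54 - 172) = 3268 - 226 = 3042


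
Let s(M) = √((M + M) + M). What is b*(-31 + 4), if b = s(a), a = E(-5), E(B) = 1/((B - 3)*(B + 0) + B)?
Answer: -27*√105/35 ≈ -7.9048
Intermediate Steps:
E(B) = 1/(B + B*(-3 + B)) (E(B) = 1/((-3 + B)*B + B) = 1/(B*(-3 + B) + B) = 1/(B + B*(-3 + B)))
a = 1/35 (a = 1/((-5)*(-2 - 5)) = -⅕/(-7) = -⅕*(-⅐) = 1/35 ≈ 0.028571)
s(M) = √3*√M (s(M) = √(2*M + M) = √(3*M) = √3*√M)
b = √105/35 (b = √3*√(1/35) = √3*(√35/35) = √105/35 ≈ 0.29277)
b*(-31 + 4) = (√105/35)*(-31 + 4) = (√105/35)*(-27) = -27*√105/35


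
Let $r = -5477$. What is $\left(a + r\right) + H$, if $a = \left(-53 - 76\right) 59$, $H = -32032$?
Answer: $-45120$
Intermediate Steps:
$a = -7611$ ($a = \left(-129\right) 59 = -7611$)
$\left(a + r\right) + H = \left(-7611 - 5477\right) - 32032 = -13088 - 32032 = -45120$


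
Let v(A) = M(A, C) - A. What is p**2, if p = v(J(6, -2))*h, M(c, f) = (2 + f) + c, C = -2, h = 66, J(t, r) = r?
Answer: 0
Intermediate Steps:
M(c, f) = 2 + c + f
v(A) = 0 (v(A) = (2 + A - 2) - A = A - A = 0)
p = 0 (p = 0*66 = 0)
p**2 = 0**2 = 0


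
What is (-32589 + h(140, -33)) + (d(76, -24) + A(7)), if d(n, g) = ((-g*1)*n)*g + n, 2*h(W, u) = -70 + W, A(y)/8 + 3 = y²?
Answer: -75886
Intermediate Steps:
A(y) = -24 + 8*y²
h(W, u) = -35 + W/2 (h(W, u) = (-70 + W)/2 = -35 + W/2)
d(n, g) = n - n*g² (d(n, g) = ((-g)*n)*g + n = (-g*n)*g + n = -n*g² + n = n - n*g²)
(-32589 + h(140, -33)) + (d(76, -24) + A(7)) = (-32589 + (-35 + (½)*140)) + (76*(1 - 1*(-24)²) + (-24 + 8*7²)) = (-32589 + (-35 + 70)) + (76*(1 - 1*576) + (-24 + 8*49)) = (-32589 + 35) + (76*(1 - 576) + (-24 + 392)) = -32554 + (76*(-575) + 368) = -32554 + (-43700 + 368) = -32554 - 43332 = -75886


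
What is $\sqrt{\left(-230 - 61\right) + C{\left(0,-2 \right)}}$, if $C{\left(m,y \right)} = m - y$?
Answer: $17 i \approx 17.0 i$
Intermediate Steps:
$\sqrt{\left(-230 - 61\right) + C{\left(0,-2 \right)}} = \sqrt{\left(-230 - 61\right) + \left(0 - -2\right)} = \sqrt{\left(-230 - 61\right) + \left(0 + 2\right)} = \sqrt{-291 + 2} = \sqrt{-289} = 17 i$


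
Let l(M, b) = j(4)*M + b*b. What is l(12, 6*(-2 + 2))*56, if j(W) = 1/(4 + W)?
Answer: 84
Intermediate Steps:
l(M, b) = b² + M/8 (l(M, b) = M/(4 + 4) + b*b = M/8 + b² = b² + M/8)
l(12, 6*(-2 + 2))*56 = ((6*(-2 + 2))² + (⅛)*12)*56 = ((6*0)² + 3/2)*56 = (0² + 3/2)*56 = (0 + 3/2)*56 = (3/2)*56 = 84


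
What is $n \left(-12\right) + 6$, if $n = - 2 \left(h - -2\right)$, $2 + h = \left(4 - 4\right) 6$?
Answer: $6$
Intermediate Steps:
$h = -2$ ($h = -2 + \left(4 - 4\right) 6 = -2 + 0 \cdot 6 = -2 + 0 = -2$)
$n = 0$ ($n = - 2 \left(-2 - -2\right) = - 2 \left(-2 + \left(-2 + 4\right)\right) = - 2 \left(-2 + 2\right) = \left(-2\right) 0 = 0$)
$n \left(-12\right) + 6 = 0 \left(-12\right) + 6 = 0 + 6 = 6$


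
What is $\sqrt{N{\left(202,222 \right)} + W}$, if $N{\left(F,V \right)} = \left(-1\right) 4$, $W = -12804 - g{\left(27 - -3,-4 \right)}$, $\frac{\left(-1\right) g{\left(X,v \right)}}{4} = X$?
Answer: $4 i \sqrt{793} \approx 112.64 i$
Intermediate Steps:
$g{\left(X,v \right)} = - 4 X$
$W = -12684$ ($W = -12804 - - 4 \left(27 - -3\right) = -12804 - - 4 \left(27 + 3\right) = -12804 - \left(-4\right) 30 = -12804 - -120 = -12804 + 120 = -12684$)
$N{\left(F,V \right)} = -4$
$\sqrt{N{\left(202,222 \right)} + W} = \sqrt{-4 - 12684} = \sqrt{-12688} = 4 i \sqrt{793}$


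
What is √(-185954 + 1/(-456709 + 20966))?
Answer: I*√35307450831295489/435743 ≈ 431.22*I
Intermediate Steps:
√(-185954 + 1/(-456709 + 20966)) = √(-185954 + 1/(-435743)) = √(-185954 - 1/435743) = √(-81028153823/435743) = I*√35307450831295489/435743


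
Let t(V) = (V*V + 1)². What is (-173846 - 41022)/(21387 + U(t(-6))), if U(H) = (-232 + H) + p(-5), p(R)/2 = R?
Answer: -107434/11257 ≈ -9.5437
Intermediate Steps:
t(V) = (1 + V²)² (t(V) = (V² + 1)² = (1 + V²)²)
p(R) = 2*R
U(H) = -242 + H (U(H) = (-232 + H) + 2*(-5) = (-232 + H) - 10 = -242 + H)
(-173846 - 41022)/(21387 + U(t(-6))) = (-173846 - 41022)/(21387 + (-242 + (1 + (-6)²)²)) = -214868/(21387 + (-242 + (1 + 36)²)) = -214868/(21387 + (-242 + 37²)) = -214868/(21387 + (-242 + 1369)) = -214868/(21387 + 1127) = -214868/22514 = -214868*1/22514 = -107434/11257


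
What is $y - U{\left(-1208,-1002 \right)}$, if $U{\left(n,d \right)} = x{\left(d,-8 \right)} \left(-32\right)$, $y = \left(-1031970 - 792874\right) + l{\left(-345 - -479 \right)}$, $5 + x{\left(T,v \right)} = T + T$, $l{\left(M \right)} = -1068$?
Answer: $-1890200$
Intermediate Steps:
$x{\left(T,v \right)} = -5 + 2 T$ ($x{\left(T,v \right)} = -5 + \left(T + T\right) = -5 + 2 T$)
$y = -1825912$ ($y = \left(-1031970 - 792874\right) - 1068 = -1824844 - 1068 = -1825912$)
$U{\left(n,d \right)} = 160 - 64 d$ ($U{\left(n,d \right)} = \left(-5 + 2 d\right) \left(-32\right) = 160 - 64 d$)
$y - U{\left(-1208,-1002 \right)} = -1825912 - \left(160 - -64128\right) = -1825912 - \left(160 + 64128\right) = -1825912 - 64288 = -1890200$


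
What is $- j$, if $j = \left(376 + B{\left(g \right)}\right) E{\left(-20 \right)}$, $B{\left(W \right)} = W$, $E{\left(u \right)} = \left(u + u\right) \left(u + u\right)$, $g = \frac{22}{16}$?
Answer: $-603800$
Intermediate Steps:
$g = \frac{11}{8}$ ($g = 22 \cdot \frac{1}{16} = \frac{11}{8} \approx 1.375$)
$E{\left(u \right)} = 4 u^{2}$ ($E{\left(u \right)} = 2 u 2 u = 4 u^{2}$)
$j = 603800$ ($j = \left(376 + \frac{11}{8}\right) 4 \left(-20\right)^{2} = \frac{3019 \cdot 4 \cdot 400}{8} = \frac{3019}{8} \cdot 1600 = 603800$)
$- j = \left(-1\right) 603800 = -603800$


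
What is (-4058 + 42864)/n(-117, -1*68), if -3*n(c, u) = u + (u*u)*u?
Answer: 58209/157250 ≈ 0.37017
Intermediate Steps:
n(c, u) = -u/3 - u³/3 (n(c, u) = -(u + (u*u)*u)/3 = -(u + u²*u)/3 = -(u + u³)/3 = -u/3 - u³/3)
(-4058 + 42864)/n(-117, -1*68) = (-4058 + 42864)/((-(-1*68)*(1 + (-1*68)²)/3)) = 38806/((-⅓*(-68)*(1 + (-68)²))) = 38806/((-⅓*(-68)*(1 + 4624))) = 38806/((-⅓*(-68)*4625)) = 38806/(314500/3) = 38806*(3/314500) = 58209/157250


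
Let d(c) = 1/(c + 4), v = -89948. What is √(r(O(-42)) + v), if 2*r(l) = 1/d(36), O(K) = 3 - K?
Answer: 6*I*√2498 ≈ 299.88*I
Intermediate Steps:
d(c) = 1/(4 + c)
r(l) = 20 (r(l) = 1/(2*(1/(4 + 36))) = 1/(2*(1/40)) = (½)*40 = 20)
√(r(O(-42)) + v) = √(20 - 89948) = √(-89928) = 6*I*√2498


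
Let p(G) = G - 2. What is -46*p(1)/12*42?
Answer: 161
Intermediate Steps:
p(G) = -2 + G
-46*p(1)/12*42 = -46*(-2 + 1)/12*42 = -(-46)/12*42 = -46*(-1/12)*42 = (23/6)*42 = 161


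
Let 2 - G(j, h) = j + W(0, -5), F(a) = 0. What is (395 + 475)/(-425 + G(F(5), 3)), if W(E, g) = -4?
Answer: -870/419 ≈ -2.0764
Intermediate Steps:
G(j, h) = 6 - j (G(j, h) = 2 - (j - 4) = 2 - (-4 + j) = 2 + (4 - j) = 6 - j)
(395 + 475)/(-425 + G(F(5), 3)) = (395 + 475)/(-425 + (6 - 1*0)) = 870/(-425 + (6 + 0)) = 870/(-425 + 6) = 870/(-419) = 870*(-1/419) = -870/419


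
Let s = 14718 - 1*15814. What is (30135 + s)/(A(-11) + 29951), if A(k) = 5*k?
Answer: 29039/29896 ≈ 0.97133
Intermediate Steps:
s = -1096 (s = 14718 - 15814 = -1096)
(30135 + s)/(A(-11) + 29951) = (30135 - 1096)/(5*(-11) + 29951) = 29039/(-55 + 29951) = 29039/29896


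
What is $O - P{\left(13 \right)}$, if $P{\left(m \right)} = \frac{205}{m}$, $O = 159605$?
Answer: $\frac{2074660}{13} \approx 1.5959 \cdot 10^{5}$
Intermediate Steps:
$O - P{\left(13 \right)} = 159605 - \frac{205}{13} = \frac{2074660}{13}$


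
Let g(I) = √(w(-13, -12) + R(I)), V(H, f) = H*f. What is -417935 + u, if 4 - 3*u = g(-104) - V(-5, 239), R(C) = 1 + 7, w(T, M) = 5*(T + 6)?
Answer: -418332 - I*√3 ≈ -4.1833e+5 - 1.732*I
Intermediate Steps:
w(T, M) = 30 + 5*T (w(T, M) = 5*(6 + T) = 30 + 5*T)
R(C) = 8
g(I) = 3*I*√3 (g(I) = √((30 + 5*(-13)) + 8) = √((30 - 65) + 8) = √(-35 + 8) = √(-27) = 3*I*√3)
u = -397 - I*√3 (u = 4/3 - (3*I*√3 - (-5)*239)/3 = 4/3 - (3*I*√3 - 1*(-1195))/3 = 4/3 - (3*I*√3 + 1195)/3 = 4/3 - (1195 + 3*I*√3)/3 = 4/3 + (-1195/3 - I*√3) = -397 - I*√3 ≈ -397.0 - 1.732*I)
-417935 + u = -417935 + (-397 - I*√3) = -418332 - I*√3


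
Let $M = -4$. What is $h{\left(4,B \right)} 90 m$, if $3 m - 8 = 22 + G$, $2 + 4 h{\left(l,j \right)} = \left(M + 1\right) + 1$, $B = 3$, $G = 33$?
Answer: $-1890$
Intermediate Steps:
$h{\left(l,j \right)} = -1$ ($h{\left(l,j \right)} = - \frac{1}{2} + \frac{\left(-4 + 1\right) + 1}{4} = - \frac{1}{2} + \frac{-3 + 1}{4} = - \frac{1}{2} + \frac{1}{4} \left(-2\right) = - \frac{1}{2} - \frac{1}{2} = -1$)
$m = 21$ ($m = \frac{8}{3} + \frac{22 + 33}{3} = \frac{8}{3} + \frac{1}{3} \cdot 55 = \frac{8}{3} + \frac{55}{3} = 21$)
$h{\left(4,B \right)} 90 m = \left(-1\right) 90 \cdot 21 = \left(-90\right) 21 = -1890$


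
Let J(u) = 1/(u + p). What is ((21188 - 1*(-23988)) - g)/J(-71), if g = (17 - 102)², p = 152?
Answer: 3074031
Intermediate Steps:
J(u) = 1/(152 + u) (J(u) = 1/(u + 152) = 1/(152 + u))
g = 7225 (g = (-85)² = 7225)
((21188 - 1*(-23988)) - g)/J(-71) = ((21188 - 1*(-23988)) - 1*7225)/(1/(152 - 71)) = ((21188 + 23988) - 7225)/(1/81) = (45176 - 7225)/(1/81) = 37951*81 = 3074031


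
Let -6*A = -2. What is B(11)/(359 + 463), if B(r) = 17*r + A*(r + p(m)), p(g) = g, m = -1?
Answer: 571/2466 ≈ 0.23155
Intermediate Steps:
A = ⅓ (A = -⅙*(-2) = ⅓ ≈ 0.33333)
B(r) = -⅓ + 52*r/3 (B(r) = 17*r + (r - 1)/3 = 17*r + (-1 + r)/3 = 17*r + (-⅓ + r/3) = -⅓ + 52*r/3)
B(11)/(359 + 463) = (-⅓ + (52/3)*11)/(359 + 463) = (-⅓ + 572/3)/822 = (571/3)*(1/822) = 571/2466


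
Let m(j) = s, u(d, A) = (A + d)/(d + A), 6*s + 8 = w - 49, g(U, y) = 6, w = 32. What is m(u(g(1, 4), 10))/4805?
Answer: -5/5766 ≈ -0.00086715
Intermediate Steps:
s = -25/6 (s = -4/3 + (32 - 49)/6 = -4/3 + (⅙)*(-17) = -4/3 - 17/6 = -25/6 ≈ -4.1667)
u(d, A) = 1 (u(d, A) = (A + d)/(A + d) = 1)
m(j) = -25/6
m(u(g(1, 4), 10))/4805 = -25/6/4805 = -25/6*1/4805 = -5/5766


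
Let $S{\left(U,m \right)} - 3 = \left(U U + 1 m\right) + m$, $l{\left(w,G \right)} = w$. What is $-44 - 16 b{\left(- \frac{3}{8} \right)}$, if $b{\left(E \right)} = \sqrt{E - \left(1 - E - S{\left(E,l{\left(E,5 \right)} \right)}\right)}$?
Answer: $-44 - 2 \sqrt{41} \approx -56.806$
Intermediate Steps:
$S{\left(U,m \right)} = 3 + U^{2} + 2 m$ ($S{\left(U,m \right)} = 3 + \left(\left(U U + 1 m\right) + m\right) = 3 + \left(\left(U^{2} + m\right) + m\right) = 3 + \left(\left(m + U^{2}\right) + m\right) = 3 + \left(U^{2} + 2 m\right) = 3 + U^{2} + 2 m$)
$b{\left(E \right)} = \sqrt{2 + E^{2} + 4 E}$ ($b{\left(E \right)} = \sqrt{E - \left(-2 - E^{2} - 3 E\right)} = \sqrt{E + \left(2 + E^{2} + 3 E\right)} = \sqrt{2 + E^{2} + 4 E}$)
$-44 - 16 b{\left(- \frac{3}{8} \right)} = -44 - 16 \sqrt{2 + \left(- \frac{3}{8}\right)^{2} + 4 \left(- \frac{3}{8}\right)} = -44 - 16 \sqrt{2 + \frac{9}{64} - \frac{3}{2}} = -44 - 16 \sqrt{\frac{41}{64}} = -44 - 16 \frac{\sqrt{41}}{8} = -44 - 2 \sqrt{41}$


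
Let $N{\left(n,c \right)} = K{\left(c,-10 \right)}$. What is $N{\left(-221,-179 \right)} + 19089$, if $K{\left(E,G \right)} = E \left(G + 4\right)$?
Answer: $20163$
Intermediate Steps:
$K{\left(E,G \right)} = E \left(4 + G\right)$
$N{\left(n,c \right)} = - 6 c$ ($N{\left(n,c \right)} = c \left(4 - 10\right) = c \left(-6\right) = - 6 c$)
$N{\left(-221,-179 \right)} + 19089 = \left(-6\right) \left(-179\right) + 19089 = 1074 + 19089 = 20163$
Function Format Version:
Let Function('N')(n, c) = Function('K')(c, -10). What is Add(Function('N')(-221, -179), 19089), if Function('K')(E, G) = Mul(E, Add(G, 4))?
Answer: 20163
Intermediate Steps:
Function('K')(E, G) = Mul(E, Add(4, G))
Function('N')(n, c) = Mul(-6, c) (Function('N')(n, c) = Mul(c, Add(4, -10)) = Mul(c, -6) = Mul(-6, c))
Add(Function('N')(-221, -179), 19089) = Add(Mul(-6, -179), 19089) = Add(1074, 19089) = 20163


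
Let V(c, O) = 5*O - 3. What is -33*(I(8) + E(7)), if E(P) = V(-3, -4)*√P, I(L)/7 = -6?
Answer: 1386 + 759*√7 ≈ 3394.1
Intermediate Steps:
V(c, O) = -3 + 5*O
I(L) = -42 (I(L) = 7*(-6) = -42)
E(P) = -23*√P (E(P) = (-3 + 5*(-4))*√P = (-3 - 20)*√P = -23*√P)
-33*(I(8) + E(7)) = -33*(-42 - 23*√7) = 1386 + 759*√7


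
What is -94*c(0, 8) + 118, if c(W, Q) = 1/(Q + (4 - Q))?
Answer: 189/2 ≈ 94.500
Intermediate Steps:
c(W, Q) = ¼ (c(W, Q) = 1/4 = ¼)
-94*c(0, 8) + 118 = -94*¼ + 118 = -47/2 + 118 = 189/2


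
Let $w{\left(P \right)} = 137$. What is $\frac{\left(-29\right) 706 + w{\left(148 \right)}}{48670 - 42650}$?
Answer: $- \frac{20337}{6020} \approx -3.3782$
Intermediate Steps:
$\frac{\left(-29\right) 706 + w{\left(148 \right)}}{48670 - 42650} = \frac{\left(-29\right) 706 + 137}{48670 - 42650} = \frac{-20474 + 137}{6020} = \left(-20337\right) \frac{1}{6020} = - \frac{20337}{6020}$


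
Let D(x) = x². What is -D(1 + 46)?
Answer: -2209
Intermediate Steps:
-D(1 + 46) = -(1 + 46)² = -1*47² = -1*2209 = -2209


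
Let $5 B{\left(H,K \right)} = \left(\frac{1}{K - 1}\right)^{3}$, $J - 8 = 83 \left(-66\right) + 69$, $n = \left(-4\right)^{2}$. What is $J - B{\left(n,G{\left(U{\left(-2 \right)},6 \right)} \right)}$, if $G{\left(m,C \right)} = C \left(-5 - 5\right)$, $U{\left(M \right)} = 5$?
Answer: $- \frac{6129621904}{1134905} \approx -5401.0$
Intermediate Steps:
$n = 16$
$G{\left(m,C \right)} = - 10 C$ ($G{\left(m,C \right)} = C \left(-10\right) = - 10 C$)
$J = -5401$ ($J = 8 + \left(83 \left(-66\right) + 69\right) = 8 + \left(-5478 + 69\right) = 8 - 5409 = -5401$)
$B{\left(H,K \right)} = \frac{1}{5 \left(-1 + K\right)^{3}}$ ($B{\left(H,K \right)} = \frac{\left(\frac{1}{K - 1}\right)^{3}}{5} = \frac{\left(\frac{1}{-1 + K}\right)^{3}}{5} = \frac{1}{5 \left(-1 + K\right)^{3}}$)
$J - B{\left(n,G{\left(U{\left(-2 \right)},6 \right)} \right)} = -5401 - \frac{1}{5 \left(-1 - 60\right)^{3}} = -5401 - \frac{1}{5 \left(-226981\right)} = -5401 - \frac{1}{5} \left(- \frac{1}{226981}\right) = -5401 - - \frac{1}{1134905} = -5401 + \frac{1}{1134905} = - \frac{6129621904}{1134905}$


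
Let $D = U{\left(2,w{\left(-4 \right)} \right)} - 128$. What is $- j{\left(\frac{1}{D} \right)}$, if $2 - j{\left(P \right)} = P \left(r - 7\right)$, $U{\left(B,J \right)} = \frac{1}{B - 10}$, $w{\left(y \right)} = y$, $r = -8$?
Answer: $- \frac{386}{205} \approx -1.8829$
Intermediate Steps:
$U{\left(B,J \right)} = \frac{1}{-10 + B}$
$D = - \frac{1025}{8}$ ($D = \frac{1}{-10 + 2} - 128 = \frac{1}{-8} - 128 = - \frac{1}{8} - 128 = - \frac{1025}{8} \approx -128.13$)
$j{\left(P \right)} = 2 + 15 P$ ($j{\left(P \right)} = 2 - P \left(-8 - 7\right) = 2 - P \left(-15\right) = 2 - - 15 P = 2 + 15 P$)
$- j{\left(\frac{1}{D} \right)} = - (2 + \frac{15}{- \frac{1025}{8}}) = - (2 + 15 \left(- \frac{8}{1025}\right)) = - (2 - \frac{24}{205}) = \left(-1\right) \frac{386}{205} = - \frac{386}{205}$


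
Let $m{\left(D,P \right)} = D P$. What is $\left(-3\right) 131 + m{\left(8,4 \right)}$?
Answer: $-361$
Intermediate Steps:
$\left(-3\right) 131 + m{\left(8,4 \right)} = \left(-3\right) 131 + 8 \cdot 4 = -393 + 32 = -361$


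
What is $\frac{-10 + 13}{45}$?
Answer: $\frac{1}{15} \approx 0.066667$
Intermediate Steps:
$\frac{-10 + 13}{45} = 3 \cdot \frac{1}{45} = \frac{1}{15}$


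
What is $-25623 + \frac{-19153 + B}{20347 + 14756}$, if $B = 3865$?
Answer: $- \frac{299819819}{11701} \approx -25623.0$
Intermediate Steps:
$-25623 + \frac{-19153 + B}{20347 + 14756} = -25623 + \frac{-19153 + 3865}{20347 + 14756} = -25623 - \frac{15288}{35103} = -25623 - \frac{5096}{11701} = - \frac{299819819}{11701}$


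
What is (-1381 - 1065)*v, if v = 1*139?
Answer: -339994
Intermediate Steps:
v = 139
(-1381 - 1065)*v = (-1381 - 1065)*139 = -2446*139 = -339994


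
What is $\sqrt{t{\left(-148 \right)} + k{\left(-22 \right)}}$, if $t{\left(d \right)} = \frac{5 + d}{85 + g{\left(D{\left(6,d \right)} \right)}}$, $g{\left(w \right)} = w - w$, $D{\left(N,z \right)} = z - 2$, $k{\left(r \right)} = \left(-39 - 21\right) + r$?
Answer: $\frac{i \sqrt{604605}}{85} \approx 9.1478 i$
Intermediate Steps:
$k{\left(r \right)} = -60 + r$
$D{\left(N,z \right)} = -2 + z$ ($D{\left(N,z \right)} = z - 2 = -2 + z$)
$g{\left(w \right)} = 0$
$t{\left(d \right)} = \frac{1}{17} + \frac{d}{85}$ ($t{\left(d \right)} = \frac{5 + d}{85 + 0} = \frac{5 + d}{85} = \left(5 + d\right) \frac{1}{85} = \frac{1}{17} + \frac{d}{85}$)
$\sqrt{t{\left(-148 \right)} + k{\left(-22 \right)}} = \sqrt{\left(\frac{1}{17} + \frac{1}{85} \left(-148\right)\right) - 82} = \sqrt{\left(\frac{1}{17} - \frac{148}{85}\right) - 82} = \sqrt{- \frac{143}{85} - 82} = \sqrt{- \frac{7113}{85}} = \frac{i \sqrt{604605}}{85}$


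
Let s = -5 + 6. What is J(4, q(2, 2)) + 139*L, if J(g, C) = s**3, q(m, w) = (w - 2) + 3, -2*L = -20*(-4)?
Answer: -5559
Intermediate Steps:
s = 1
L = -40 (L = -(-10)*(-4) = -1/2*80 = -40)
q(m, w) = 1 + w (q(m, w) = (-2 + w) + 3 = 1 + w)
J(g, C) = 1 (J(g, C) = 1**3 = 1)
J(4, q(2, 2)) + 139*L = 1 + 139*(-40) = 1 - 5560 = -5559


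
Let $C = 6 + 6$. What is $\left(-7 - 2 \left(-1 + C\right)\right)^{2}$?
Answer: $841$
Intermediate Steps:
$C = 12$
$\left(-7 - 2 \left(-1 + C\right)\right)^{2} = \left(-7 - 2 \left(-1 + 12\right)\right)^{2} = \left(-7 - 22\right)^{2} = \left(-29\right)^{2} = 841$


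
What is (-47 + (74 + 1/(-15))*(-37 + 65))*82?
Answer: 2488454/15 ≈ 1.6590e+5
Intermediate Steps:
(-47 + (74 + 1/(-15))*(-37 + 65))*82 = (-47 + (74 - 1/15)*28)*82 = (-47 + (1109/15)*28)*82 = (-47 + 31052/15)*82 = (30347/15)*82 = 2488454/15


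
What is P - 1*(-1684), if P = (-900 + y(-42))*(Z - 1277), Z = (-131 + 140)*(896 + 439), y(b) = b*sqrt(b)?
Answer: -9662516 - 450996*I*sqrt(42) ≈ -9.6625e+6 - 2.9228e+6*I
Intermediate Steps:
y(b) = b**(3/2)
Z = 12015 (Z = 9*1335 = 12015)
P = -9664200 - 450996*I*sqrt(42) (P = (-900 + (-42)**(3/2))*(12015 - 1277) = (-900 - 42*I*sqrt(42))*10738 = -9664200 - 450996*I*sqrt(42) ≈ -9.6642e+6 - 2.9228e+6*I)
P - 1*(-1684) = (-9664200 - 450996*I*sqrt(42)) - 1*(-1684) = (-9664200 - 450996*I*sqrt(42)) + 1684 = -9662516 - 450996*I*sqrt(42)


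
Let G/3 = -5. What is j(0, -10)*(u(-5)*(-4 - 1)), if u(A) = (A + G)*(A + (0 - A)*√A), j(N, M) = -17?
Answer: 8500 - 8500*I*√5 ≈ 8500.0 - 19007.0*I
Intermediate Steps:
G = -15 (G = 3*(-5) = -15)
u(A) = (-15 + A)*(A - A^(3/2)) (u(A) = (A - 15)*(A + (0 - A)*√A) = (-15 + A)*(A + (-A)*√A) = (-15 + A)*(A - A^(3/2)))
j(0, -10)*(u(-5)*(-4 - 1)) = -17*((-5)² - (-5)^(5/2) - 15*(-5) + 15*(-5)^(3/2))*(-4 - 1) = -17*(25 - 25*I*√5 + 75 + 15*(-5*I*√5))*(-5) = -17*(25 - 25*I*√5 + 75 - 75*I*√5)*(-5) = -17*(100 - 100*I*√5)*(-5) = -17*(-500 + 500*I*√5) = 8500 - 8500*I*√5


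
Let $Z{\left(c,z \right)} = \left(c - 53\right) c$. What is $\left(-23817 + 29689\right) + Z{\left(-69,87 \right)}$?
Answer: $14290$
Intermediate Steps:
$Z{\left(c,z \right)} = c \left(-53 + c\right)$ ($Z{\left(c,z \right)} = \left(-53 + c\right) c = c \left(-53 + c\right)$)
$\left(-23817 + 29689\right) + Z{\left(-69,87 \right)} = \left(-23817 + 29689\right) - 69 \left(-53 - 69\right) = 5872 - -8418 = 5872 + 8418 = 14290$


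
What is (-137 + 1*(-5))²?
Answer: 20164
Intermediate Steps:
(-137 + 1*(-5))² = (-137 - 5)² = (-142)² = 20164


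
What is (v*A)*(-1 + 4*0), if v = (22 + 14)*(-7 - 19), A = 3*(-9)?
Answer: -25272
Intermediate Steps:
A = -27
v = -936 (v = 36*(-26) = -936)
(v*A)*(-1 + 4*0) = (-936*(-27))*(-1 + 4*0) = 25272*(-1 + 0) = 25272*(-1) = -25272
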